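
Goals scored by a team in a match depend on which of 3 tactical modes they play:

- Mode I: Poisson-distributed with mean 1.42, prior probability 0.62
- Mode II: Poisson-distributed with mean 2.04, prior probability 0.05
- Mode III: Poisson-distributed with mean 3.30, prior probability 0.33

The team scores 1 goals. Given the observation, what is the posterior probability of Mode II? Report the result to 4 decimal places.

The responsibility of component k is π_k f_k(x) divided by Σ_j π_j f_j(x).
Poisson probabilities:
  f_I = e^(−1.42)·1.42^1/1! = 0.343234
  f_II = e^(−2.04)·2.04^1/1! = 0.265259
  f_III = e^(−3.30)·3.30^1/1! = 0.121714
Prior × likelihood for each component:
  π_I·f_I = 0.62 × 0.343234 = 0.212805
  π_II·f_II = 0.05 × 0.265259 = 0.0132629
  π_III·f_III = 0.33 × 0.121714 = 0.0401658
Normaliser: 0.212805 + 0.0132629 + 0.0401658 = 0.266234
P(Mode II | 1 goals) = 0.0132629 / 0.266234 ≈ 0.0498

0.0498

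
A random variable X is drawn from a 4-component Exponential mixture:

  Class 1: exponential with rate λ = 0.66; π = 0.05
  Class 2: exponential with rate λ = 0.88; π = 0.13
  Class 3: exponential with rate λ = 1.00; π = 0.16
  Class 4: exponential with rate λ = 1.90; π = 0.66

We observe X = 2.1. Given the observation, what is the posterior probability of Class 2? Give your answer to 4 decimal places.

0.2610

The responsibility of component k is π_k f_k(x) divided by Σ_j π_j f_j(x).
Evaluate each component's likelihood at the observed value:
  f_1 = 0.66·e^(−0.66·2.1) = 0.66·e^(−1.3860) = 0.165049
  f_2 = 0.88·e^(−0.88·2.1) = 0.88·e^(−1.8480) = 0.138646
  f_3 = 1.00·e^(−1.00·2.1) = 1.00·e^(−2.1000) = 0.122456
  f_4 = 1.90·e^(−1.90·2.1) = 1.90·e^(−3.9900) = 0.0351495
Unnormalised posteriors:
  π_1·f_1 = 0.05 × 0.165049 = 0.00825243
  π_2·f_2 = 0.13 × 0.138646 = 0.0180239
  π_3·f_3 = 0.16 × 0.122456 = 0.019593
  π_4·f_4 = 0.66 × 0.0351495 = 0.0231986
Denominator: 0.00825243 + 0.0180239 + 0.019593 + 0.0231986 = 0.069068
P(Class 2 | data) ≈ 0.2610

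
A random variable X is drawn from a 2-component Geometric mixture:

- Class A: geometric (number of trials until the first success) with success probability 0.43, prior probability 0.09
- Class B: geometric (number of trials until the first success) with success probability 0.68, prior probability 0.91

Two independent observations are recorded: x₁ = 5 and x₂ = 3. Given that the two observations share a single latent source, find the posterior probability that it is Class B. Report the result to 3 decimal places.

0.442

Apply Bayes' rule: the posterior for each component is proportional to its prior times its likelihood at x.
Since both observations come from the same component, the likelihood for component k is f_k(x₁)·f_k(x₂).
  p_A = [0.43·(1−0.43)^4 = 0.43·0.10556 = 0.0453908] × [0.139707] = 0.00634141
  p_B = [0.68·(1−0.68)^4 = 0.68·0.0104858 = 0.00713032] × [0.069632] = 0.000496498
Multiply by the mixture weights:
  w_A·p_A = 0.09 × 0.00634141 = 0.000570727
  w_B·p_B = 0.91 × 0.000496498 = 0.000451813
Sum: 0.000570727 + 0.000451813 = 0.00102254
Responsibility of Class B: 0.000451813 / 0.00102254 ≈ 0.442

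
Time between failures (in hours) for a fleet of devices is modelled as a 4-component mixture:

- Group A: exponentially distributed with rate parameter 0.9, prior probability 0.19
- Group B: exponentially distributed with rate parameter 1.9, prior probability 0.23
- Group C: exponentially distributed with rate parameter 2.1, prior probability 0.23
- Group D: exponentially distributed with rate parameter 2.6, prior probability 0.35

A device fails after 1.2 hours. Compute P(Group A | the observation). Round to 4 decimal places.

0.3194

P(component k | x) = P(Z=k)·f_k(x) / marginal(x), where marginal(x) = Σ_j P(Z=j)·f_j(x).
Evaluate each component's likelihood at the observed value:
  L_A = 0.9·e^(−0.9·1.2) = 0.9·e^(−1.0800) = 0.305636
  L_B = 1.9·e^(−1.9·1.2) = 1.9·e^(−2.2800) = 0.19434
  L_C = 2.1·e^(−2.1·1.2) = 2.1·e^(−2.5200) = 0.168965
  L_D = 2.6·e^(−2.6·1.2) = 2.6·e^(−3.1200) = 0.114809
Weight by the priors:
  P(Z=A)·L_A = 0.19 × 0.305636 = 0.0580708
  P(Z=B)·L_B = 0.23 × 0.19434 = 0.0446982
  P(Z=C)·L_C = 0.23 × 0.168965 = 0.038862
  P(Z=D)·L_D = 0.35 × 0.114809 = 0.040183
Normaliser: 0.0580708 + 0.0446982 + 0.038862 + 0.040183 = 0.181814
P(Group A | the observation) ≈ 0.3194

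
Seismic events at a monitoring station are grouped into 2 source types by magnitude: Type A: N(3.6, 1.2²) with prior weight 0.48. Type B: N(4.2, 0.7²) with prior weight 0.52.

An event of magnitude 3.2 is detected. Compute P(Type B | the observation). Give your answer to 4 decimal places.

0.4144

Posterior ∝ prior × likelihood, so P(k | x) ∝ π_k f_k(x); normalise over all components.
Component likelihoods at x = 3.2:
  p_A = 0.314486
  p_B = 0.205426
Prior × likelihood for each component:
  π_A·p_A = 0.48 × 0.314486 = 0.150953
  π_B·p_B = 0.52 × 0.205426 = 0.106821
Normaliser: 0.150953 + 0.106821 = 0.257775
Responsibility of Type B: 0.106821 / 0.257775 ≈ 0.4144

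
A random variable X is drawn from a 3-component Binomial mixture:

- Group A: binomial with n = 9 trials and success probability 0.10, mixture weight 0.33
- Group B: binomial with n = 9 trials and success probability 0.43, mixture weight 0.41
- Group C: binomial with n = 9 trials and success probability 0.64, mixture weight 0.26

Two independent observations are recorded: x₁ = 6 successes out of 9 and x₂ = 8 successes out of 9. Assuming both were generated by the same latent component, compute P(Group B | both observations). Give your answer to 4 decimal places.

The responsibility of component k is π_k f_k(x) divided by Σ_j π_j f_j(x).
Since both observations come from the same component, the likelihood for component k is f_k(x₁)·f_k(x₂).
  p_A = [C(9,6)·0.10^6·0.90^3 = 84·1e-06·0.729 = 6.1236e-05] × [8.1e-08] = 4.96012e-12
  p_B = [C(9,6)·0.43^6·0.57^3 = 84·0.00632136·0.185193 = 0.0983365] × [0.00599605] = 0.00058963
  p_C = [C(9,6)·0.64^6·0.36^3 = 84·0.0687195·0.046656 = 0.269319] × [0.0911979] = 0.0245613
Multiply by the mixture weights:
  π_A·p_A = 0.33 × 4.96012e-12 = 1.63684e-12
  π_B·p_B = 0.41 × 0.00058963 = 0.000241748
  π_C·p_C = 0.26 × 0.0245613 = 0.00638594
Sum: 1.63684e-12 + 0.000241748 + 0.00638594 = 0.00662769
P(Group B | x₁,x₂) ≈ 0.0365

0.0365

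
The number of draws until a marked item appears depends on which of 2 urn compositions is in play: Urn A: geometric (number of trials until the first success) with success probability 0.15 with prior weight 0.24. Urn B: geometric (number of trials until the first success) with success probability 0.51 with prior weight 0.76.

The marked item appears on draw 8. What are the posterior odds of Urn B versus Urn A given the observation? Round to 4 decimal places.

The posterior odds equal the prior odds times the likelihood ratio: (P(Z=i)/P(Z=j))·(f_i(x)/f_j(x)).
Component likelihoods at x = 8:
  f_A = 0.0480866
  f_B = 0.00345894
Odds = (0.76/0.24) × (0.00345894/0.0480866) = 3.16667 × 0.0719315 ≈ 0.2278

0.2278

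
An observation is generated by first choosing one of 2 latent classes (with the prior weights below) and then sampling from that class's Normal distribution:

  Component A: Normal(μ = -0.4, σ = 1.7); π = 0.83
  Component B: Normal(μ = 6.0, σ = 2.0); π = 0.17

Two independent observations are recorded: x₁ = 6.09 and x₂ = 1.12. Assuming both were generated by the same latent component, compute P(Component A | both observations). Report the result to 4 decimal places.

0.0574

Apply Bayes' rule: the posterior for each component is proportional to its prior times its likelihood at x.
Since both observations come from the same component, the likelihood for component k is f_k(x₁)·f_k(x₂).
  p_A = [0.00016057] × [0.157349] = 2.52655e-05
  p_B = [0.199269] × [0.0101642] = 0.00202541
Multiply by the mixture weights:
  π_A·p_A = 0.83 × 2.52655e-05 = 2.09704e-05
  π_B·p_B = 0.17 × 0.00202541 = 0.000344319
Marginal: 2.09704e-05 + 0.000344319 = 0.00036529
So the posterior for Component A is 2.09704e-05 / 0.00036529 ≈ 0.0574.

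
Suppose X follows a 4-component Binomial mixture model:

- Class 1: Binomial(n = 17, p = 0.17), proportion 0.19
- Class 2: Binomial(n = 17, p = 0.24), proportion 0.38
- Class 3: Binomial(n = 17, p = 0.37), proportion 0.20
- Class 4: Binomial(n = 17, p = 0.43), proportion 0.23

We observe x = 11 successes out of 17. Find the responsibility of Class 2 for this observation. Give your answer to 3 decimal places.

0.012

Posterior ∝ prior × likelihood, so P(k | x) ∝ π_k f_k(x); normalise over all components.
Component likelihoods at x = 11 successes out of 17:
  f_1 = 1.38671e-05
  f_2 = 0.000362899
  f_3 = 0.0137671
  f_4 = 0.0394441
Unnormalised posteriors:
  π_1·f_1 = 0.19 × 1.38671e-05 = 2.63476e-06
  π_2·f_2 = 0.38 × 0.000362899 = 0.000137902
  π_3·f_3 = 0.20 × 0.0137671 = 0.00275342
  π_4·f_4 = 0.23 × 0.0394441 = 0.00907215
Denominator: 2.63476e-06 + 0.000137902 + 0.00275342 + 0.00907215 = 0.0119661
P(Class 2 | data) ≈ 0.012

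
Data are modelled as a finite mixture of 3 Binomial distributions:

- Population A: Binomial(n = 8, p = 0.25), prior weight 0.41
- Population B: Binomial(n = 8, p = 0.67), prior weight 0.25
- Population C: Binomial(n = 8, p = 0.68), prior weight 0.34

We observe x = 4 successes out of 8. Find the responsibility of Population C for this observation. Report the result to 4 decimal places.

The responsibility of component k is π_k f_k(x) divided by Σ_j π_j f_j(x).
Evaluate each component's likelihood at the observed value:
  p_A = C(8,4)·0.25^4·0.75^4 = 70·0.00390625·0.316406 = 0.0865173
  p_B = C(8,4)·0.67^4·0.33^4 = 70·0.201511·0.0118592 = 0.167283
  p_C = C(8,4)·0.68^4·0.32^4 = 70·0.213814·0.0104858 = 0.15694
Unnormalised posteriors:
  π_A·p_A = 0.41 × 0.0865173 = 0.0354721
  π_B·p_B = 0.25 × 0.167283 = 0.0418209
  π_C·p_C = 0.34 × 0.15694 = 0.0533596
Evidence: 0.0354721 + 0.0418209 + 0.0533596 = 0.130653
P(Population C | the observation) ≈ 0.4084

0.4084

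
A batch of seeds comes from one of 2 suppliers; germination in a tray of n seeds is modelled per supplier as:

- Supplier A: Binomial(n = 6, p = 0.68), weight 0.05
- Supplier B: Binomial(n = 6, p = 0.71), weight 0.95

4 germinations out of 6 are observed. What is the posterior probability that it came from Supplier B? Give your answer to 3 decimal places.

The responsibility of component k is π_k f_k(x) divided by Σ_j π_j f_j(x).
Binomial probabilities:
  p_A = C(6,4)·0.68^4·0.32^2 = 15·0.213814·0.1024 = 0.328418
  p_B = C(6,4)·0.71^4·0.29^2 = 15·0.254117·0.0841 = 0.320568
Weight by the priors:
  π_A·p_A = 0.05 × 0.328418 = 0.0164209
  π_B·p_B = 0.95 × 0.320568 = 0.30454
Sum: 0.0164209 + 0.30454 = 0.320961
P(Supplier B | data) ≈ 0.949

0.949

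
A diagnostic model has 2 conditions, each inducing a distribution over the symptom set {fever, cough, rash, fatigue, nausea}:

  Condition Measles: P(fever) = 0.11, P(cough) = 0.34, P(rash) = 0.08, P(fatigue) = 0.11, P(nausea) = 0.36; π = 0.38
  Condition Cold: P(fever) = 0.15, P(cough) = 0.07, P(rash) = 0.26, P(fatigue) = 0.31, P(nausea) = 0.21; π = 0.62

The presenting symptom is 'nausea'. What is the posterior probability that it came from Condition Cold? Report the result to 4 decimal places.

0.4876

The responsibility of component k is π_k f_k(x) divided by Σ_j π_j f_j(x).
Evaluate each component's likelihood at the observed value:
  L_Measles = P(nausea | comp) = 0.36
  L_Cold = P(nausea | comp) = 0.21
Prior × likelihood for each component:
  π_Measles·L_Measles = 0.38 × 0.36 = 0.1368
  π_Cold·L_Cold = 0.62 × 0.21 = 0.1302
Evidence: 0.1368 + 0.1302 = 0.267
So the posterior for Condition Cold is 0.1302 / 0.267 ≈ 0.4876.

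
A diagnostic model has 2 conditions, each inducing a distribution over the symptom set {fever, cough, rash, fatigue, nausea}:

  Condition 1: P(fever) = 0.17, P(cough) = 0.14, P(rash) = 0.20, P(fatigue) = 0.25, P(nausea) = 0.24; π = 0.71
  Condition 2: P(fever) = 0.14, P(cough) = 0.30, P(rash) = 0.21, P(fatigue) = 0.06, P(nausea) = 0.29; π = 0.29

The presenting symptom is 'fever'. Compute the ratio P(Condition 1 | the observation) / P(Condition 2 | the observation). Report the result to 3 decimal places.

2.973

The posterior odds equal the prior odds times the likelihood ratio: (P(Z=i)/P(Z=j))·(f_i(x)/f_j(x)).
Evaluate each component's likelihood at the observed value:
  p_1 = P(fever | comp) = 0.17
  p_2 = P(fever | comp) = 0.14
Odds = (0.71/0.29) × (0.17/0.14) = 2.44828 × 1.21429 ≈ 2.973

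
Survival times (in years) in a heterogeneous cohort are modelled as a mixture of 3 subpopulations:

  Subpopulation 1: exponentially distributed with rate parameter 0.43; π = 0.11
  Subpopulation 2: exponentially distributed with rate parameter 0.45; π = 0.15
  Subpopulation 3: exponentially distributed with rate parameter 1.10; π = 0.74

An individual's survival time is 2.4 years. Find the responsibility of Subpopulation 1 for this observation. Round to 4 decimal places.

0.1722

Posterior ∝ prior × likelihood, so P(k | x) ∝ π_k f_k(x); normalise over all components.
Exponential densities:
  f_1 = 0.153206
  f_2 = 0.152818
  f_3 = 0.0784974
Weight by the priors:
  π_1·f_1 = 0.11 × 0.153206 = 0.0168527
  π_2·f_2 = 0.15 × 0.152818 = 0.0229227
  π_3·f_3 = 0.74 × 0.0784974 = 0.0580881
Marginal: 0.0168527 + 0.0229227 + 0.0580881 = 0.0978635
Responsibility of Subpopulation 1: 0.0168527 / 0.0978635 ≈ 0.1722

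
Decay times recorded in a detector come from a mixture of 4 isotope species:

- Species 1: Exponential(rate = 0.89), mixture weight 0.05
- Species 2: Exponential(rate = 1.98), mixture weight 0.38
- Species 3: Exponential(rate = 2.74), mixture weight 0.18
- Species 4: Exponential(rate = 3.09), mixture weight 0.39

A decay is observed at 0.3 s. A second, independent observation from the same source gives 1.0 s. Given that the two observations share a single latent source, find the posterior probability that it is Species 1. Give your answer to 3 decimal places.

P(component k | x) = π_k·f_k(x) / marginal(x), where marginal(x) = Σ_j π_j·f_j(x).
Since both observations come from the same component, the likelihood for component k is f_k(x₁)·f_k(x₂).
  p_1 = [0.89·e^(−0.89·0.3) = 0.89·e^(−0.2670) = 0.681449] × [0.365484] = 0.249058
  p_2 = [1.98·e^(−1.98·0.3) = 1.98·e^(−0.5940) = 1.09319] × [0.273377] = 0.298852
  p_3 = [2.74·e^(−2.74·0.3) = 2.74·e^(−0.8220) = 1.20437] × [0.176923] = 0.213081
  p_4 = [3.09·e^(−3.09·0.3) = 3.09·e^(−0.9270) = 1.22283] × [0.140601] = 0.171932
Weight by the priors:
  π_1·p_1 = 0.05 × 0.249058 = 0.0124529
  π_2·p_2 = 0.38 × 0.298852 = 0.113564
  π_3·p_3 = 0.18 × 0.213081 = 0.0383545
  π_4·p_4 = 0.39 × 0.171932 = 0.0670534
Denominator: 0.0124529 + 0.113564 + 0.0383545 + 0.0670534 = 0.231425
Responsibility of Species 1: 0.0124529 / 0.231425 ≈ 0.054

0.054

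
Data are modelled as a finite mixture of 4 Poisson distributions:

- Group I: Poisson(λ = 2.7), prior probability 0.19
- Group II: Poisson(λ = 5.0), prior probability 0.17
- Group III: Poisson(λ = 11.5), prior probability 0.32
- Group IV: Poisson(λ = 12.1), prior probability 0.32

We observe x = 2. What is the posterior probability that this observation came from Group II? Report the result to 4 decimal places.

Posterior ∝ prior × likelihood, so P(k | x) ∝ π_k f_k(x); normalise over all components.
Poisson probabilities:
  L_I = 0.244964
  L_II = 0.0842243
  L_III = 0.000669852
  L_IV = 0.000406984
Prior × likelihood for each component:
  π_I·L_I = 0.19 × 0.244964 = 0.0465432
  π_II·L_II = 0.17 × 0.0842243 = 0.0143181
  π_III·L_III = 0.32 × 0.000669852 = 0.000214353
  π_IV·L_IV = 0.32 × 0.000406984 = 0.000130235
Marginal: 0.0465432 + 0.0143181 + 0.000214353 + 0.000130235 = 0.0612059
So the posterior for Group II is 0.0143181 / 0.0612059 ≈ 0.2339.

0.2339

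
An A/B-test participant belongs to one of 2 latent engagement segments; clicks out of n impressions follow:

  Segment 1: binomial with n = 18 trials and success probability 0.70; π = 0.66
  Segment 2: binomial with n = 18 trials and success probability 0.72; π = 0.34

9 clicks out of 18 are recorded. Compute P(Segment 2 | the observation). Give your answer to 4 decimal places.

0.2629

Apply Bayes' rule: the posterior for each component is proportional to its prior times its likelihood at x.
Binomial probabilities:
  p_1 = 0.0386179
  p_2 = 0.0267442
Prior × likelihood for each component:
  π_1·p_1 = 0.66 × 0.0386179 = 0.0254878
  π_2·p_2 = 0.34 × 0.0267442 = 0.00909303
Sum: 0.0254878 + 0.00909303 = 0.0345808
P(Segment 2 | data) = 0.00909303 / 0.0345808 ≈ 0.2629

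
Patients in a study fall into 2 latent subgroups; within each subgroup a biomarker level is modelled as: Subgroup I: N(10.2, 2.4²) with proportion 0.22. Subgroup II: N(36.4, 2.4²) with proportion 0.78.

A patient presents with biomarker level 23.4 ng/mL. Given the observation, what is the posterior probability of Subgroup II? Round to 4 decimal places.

0.8482

Apply Bayes' rule: the posterior for each component is proportional to its prior times its likelihood at x.
Component likelihoods at x = 23.4 ng/mL:
  p_I = (1/(2.4·√(2π)))·exp(−(23.4−10.2)²/(2·2.4²)) = 0.166226·exp(-15.12500) = 4.4874e-08
  p_II = (1/(2.4·√(2π)))·exp(−(23.4−36.4)²/(2·2.4²)) = 0.166226·exp(-14.67014) = 7.07194e-08
Prior × likelihood for each component:
  π_I·p_I = 0.22 × 4.4874e-08 = 9.87228e-09
  π_II·p_II = 0.78 × 7.07194e-08 = 5.51611e-08
Marginal: 9.87228e-09 + 5.51611e-08 = 6.50334e-08
Responsibility of Subgroup II: 5.51611e-08 / 6.50334e-08 ≈ 0.8482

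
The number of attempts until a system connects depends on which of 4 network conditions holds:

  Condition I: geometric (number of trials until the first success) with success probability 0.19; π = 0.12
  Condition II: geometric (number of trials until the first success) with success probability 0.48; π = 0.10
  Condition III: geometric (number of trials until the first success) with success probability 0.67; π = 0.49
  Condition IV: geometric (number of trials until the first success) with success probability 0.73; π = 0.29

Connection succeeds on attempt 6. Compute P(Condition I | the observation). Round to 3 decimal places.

Apply Bayes' rule: the posterior for each component is proportional to its prior times its likelihood at x.
Evaluate each component's likelihood at the observed value:
  p_I = 0.0662489
  p_II = 0.0182498
  p_III = 0.00262207
  p_IV = 0.00104747
Weight by the priors:
  π_I·p_I = 0.12 × 0.0662489 = 0.00794987
  π_II·p_II = 0.10 × 0.0182498 = 0.00182498
  π_III·p_III = 0.49 × 0.00262207 = 0.00128481
  π_IV·p_IV = 0.29 × 0.00104747 = 0.000303766
Sum: 0.00794987 + 0.00182498 + 0.00128481 + 0.000303766 = 0.0113634
P(Condition I | data) = 0.00794987 / 0.0113634 ≈ 0.700

0.700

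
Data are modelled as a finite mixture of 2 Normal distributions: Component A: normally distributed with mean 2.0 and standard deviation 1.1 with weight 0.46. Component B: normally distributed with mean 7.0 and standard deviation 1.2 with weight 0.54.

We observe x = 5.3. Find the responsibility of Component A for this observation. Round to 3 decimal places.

0.027

P(component k | x) = π_k·f_k(x) / marginal(x), where marginal(x) = Σ_j π_j·f_j(x).
Component likelihoods at x = 5.3:
  f_A = 0.00402895
  f_B = 0.121878
Unnormalised posteriors:
  π_A·f_A = 0.46 × 0.00402895 = 0.00185332
  π_B·f_B = 0.54 × 0.121878 = 0.0658143
Denominator: 0.00185332 + 0.0658143 = 0.0676676
So the posterior for Component A is 0.00185332 / 0.0676676 ≈ 0.027.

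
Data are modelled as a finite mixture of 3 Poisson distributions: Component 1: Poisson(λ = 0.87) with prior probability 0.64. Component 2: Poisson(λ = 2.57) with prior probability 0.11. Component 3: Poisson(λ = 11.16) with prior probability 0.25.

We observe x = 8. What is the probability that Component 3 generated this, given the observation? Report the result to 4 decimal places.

The responsibility of component k is w_k f_k(x) divided by Σ_j w_j f_j(x).
Evaluate each component's likelihood at the observed value:
  f_1 = 3.41034e-06
  f_2 = 0.0036125
  f_3 = 0.0849311
Multiply by the mixture weights:
  w_1·f_1 = 0.64 × 3.41034e-06 = 2.18262e-06
  w_2·f_2 = 0.11 × 0.0036125 = 0.000397375
  w_3·f_3 = 0.25 × 0.0849311 = 0.0212328
Sum: 2.18262e-06 + 0.000397375 + 0.0212328 = 0.0216323
So the posterior for Component 3 is 0.0212328 / 0.0216323 ≈ 0.9815.

0.9815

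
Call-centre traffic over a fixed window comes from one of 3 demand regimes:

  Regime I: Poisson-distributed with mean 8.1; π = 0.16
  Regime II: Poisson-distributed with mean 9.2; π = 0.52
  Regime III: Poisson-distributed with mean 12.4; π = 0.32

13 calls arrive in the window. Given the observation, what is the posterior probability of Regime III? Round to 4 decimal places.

0.5081

Apply Bayes' rule: the posterior for each component is proportional to its prior times its likelihood at x.
Evaluate each component's likelihood at the observed value:
  f_I = e^(−8.1)·8.1^13/13! = 0.0314949
  f_II = e^(−9.2)·9.2^13/13! = 0.0548848
  f_III = e^(−12.4)·12.4^13/13! = 0.10838
Prior × likelihood for each component:
  π_I·f_I = 0.16 × 0.0314949 = 0.00503918
  π_II·f_II = 0.52 × 0.0548848 = 0.0285401
  π_III·f_III = 0.32 × 0.10838 = 0.0346817
Evidence: 0.00503918 + 0.0285401 + 0.0346817 = 0.068261
P(Regime III | 13 calls) = 0.0346817 / 0.068261 ≈ 0.5081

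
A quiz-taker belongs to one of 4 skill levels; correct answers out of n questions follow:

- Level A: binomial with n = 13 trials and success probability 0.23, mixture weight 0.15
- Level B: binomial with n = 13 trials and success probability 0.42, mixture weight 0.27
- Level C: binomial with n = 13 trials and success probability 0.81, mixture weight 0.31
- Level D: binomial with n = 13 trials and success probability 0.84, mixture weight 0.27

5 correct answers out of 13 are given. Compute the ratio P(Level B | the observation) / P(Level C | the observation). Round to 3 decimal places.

246.161

Since P(k|x) ∝ P(Z=k) f_k(x), the posterior odds are P(Z=i) f_i(x) / (P(Z=j) f_j(x)).
Evaluate each component's likelihood at the observed value:
  L_A = C(13,5)·0.23^5·0.77^8 = 1287·0.000643634·0.123574 = 0.102363
  L_B = C(13,5)·0.42^5·0.58^8 = 1287·0.0130691·0.0128063 = 0.215402
  L_C = C(13,5)·0.81^5·0.19^8 = 1287·0.348678·1.69836e-06 = 0.000762136
  L_D = C(13,5)·0.84^5·0.16^8 = 1287·0.418212·4.29497e-07 = 0.000231172
Odds = (0.27/0.31) × (0.215402/0.000762136) = 0.870968 × 282.629 ≈ 246.161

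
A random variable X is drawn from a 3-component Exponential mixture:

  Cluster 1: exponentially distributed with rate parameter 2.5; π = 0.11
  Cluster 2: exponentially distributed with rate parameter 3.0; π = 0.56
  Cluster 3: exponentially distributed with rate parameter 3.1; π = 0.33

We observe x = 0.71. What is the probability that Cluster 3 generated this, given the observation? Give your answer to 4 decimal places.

0.3150

By Bayes' theorem, P(k | x) = P(Z=k) f_k(x) / Σ_j P(Z=j) f_j(x).
Component likelihoods at x = 0.71:
  p_1 = 2.5·e^(−2.5·0.71) = 2.5·e^(−1.7750) = 0.423709
  p_2 = 3.0·e^(−3.0·0.71) = 3.0·e^(−2.1300) = 0.356512
  p_3 = 3.1·e^(−3.1·0.71) = 3.1·e^(−2.2010) = 0.343146
Unnormalised posteriors:
  P(Z=1)·p_1 = 0.11 × 0.423709 = 0.0466079
  P(Z=2)·p_2 = 0.56 × 0.356512 = 0.199647
  P(Z=3)·p_3 = 0.33 × 0.343146 = 0.113238
Denominator: 0.0466079 + 0.199647 + 0.113238 = 0.359493
So the posterior for Cluster 3 is 0.113238 / 0.359493 ≈ 0.3150.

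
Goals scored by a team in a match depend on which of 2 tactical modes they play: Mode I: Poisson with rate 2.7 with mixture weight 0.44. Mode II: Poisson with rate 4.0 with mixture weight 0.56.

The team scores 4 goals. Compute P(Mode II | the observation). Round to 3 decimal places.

0.626

The responsibility of component k is π_k f_k(x) divided by Σ_j π_j f_j(x).
Evaluate each component's likelihood at the observed value:
  p_I = e^(−2.7)·2.7^4/4! = 0.148816
  p_II = e^(−4.0)·4.0^4/4! = 0.195367
Prior × likelihood for each component:
  π_I·p_I = 0.44 × 0.148816 = 0.0654789
  π_II·p_II = 0.56 × 0.195367 = 0.109405
Marginal: 0.0654789 + 0.109405 = 0.174884
Responsibility of Mode II: 0.109405 / 0.174884 ≈ 0.626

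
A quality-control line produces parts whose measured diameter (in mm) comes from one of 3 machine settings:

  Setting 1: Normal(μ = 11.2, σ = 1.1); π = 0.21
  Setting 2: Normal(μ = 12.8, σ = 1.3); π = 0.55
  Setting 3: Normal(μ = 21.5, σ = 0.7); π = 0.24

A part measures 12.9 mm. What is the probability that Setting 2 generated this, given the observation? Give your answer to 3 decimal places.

0.879

P(component k | x) = π_k·f_k(x) / marginal(x), where marginal(x) = Σ_j π_j·f_j(x).
Component likelihoods at x = 12.9 mm:
  f_1 = (1/(1.1·√(2π)))·exp(−(12.9−11.2)²/(2·1.1²)) = 0.362675·exp(-1.19421) = 0.109869
  f_2 = (1/(1.3·√(2π)))·exp(−(12.9−12.8)²/(2·1.3²)) = 0.306879·exp(-0.00296) = 0.305972
  f_3 = (1/(0.7·√(2π)))·exp(−(12.9−21.5)²/(2·0.7²)) = 0.569918·exp(-75.46939) = 9.54714e-34
Prior × likelihood for each component:
  π_1·f_1 = 0.21 × 0.109869 = 0.0230726
  π_2·f_2 = 0.55 × 0.305972 = 0.168285
  π_3·f_3 = 0.24 × 9.54714e-34 = 2.29131e-34
Denominator: 0.0230726 + 0.168285 + 2.29131e-34 = 0.191357
So the posterior for Setting 2 is 0.168285 / 0.191357 ≈ 0.879.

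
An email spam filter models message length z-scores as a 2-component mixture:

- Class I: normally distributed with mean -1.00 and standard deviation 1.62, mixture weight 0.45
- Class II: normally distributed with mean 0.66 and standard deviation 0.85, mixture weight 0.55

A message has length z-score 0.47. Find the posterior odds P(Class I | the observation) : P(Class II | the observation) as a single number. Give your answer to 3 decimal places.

0.292

The posterior odds equal the prior odds times the likelihood ratio: (w_i/w_j)·(f_i(x)/f_j(x)).
Normal densities:
  f_I = 0.163154
  f_II = 0.457764
0.0734194 / 0.25177 ≈ 0.292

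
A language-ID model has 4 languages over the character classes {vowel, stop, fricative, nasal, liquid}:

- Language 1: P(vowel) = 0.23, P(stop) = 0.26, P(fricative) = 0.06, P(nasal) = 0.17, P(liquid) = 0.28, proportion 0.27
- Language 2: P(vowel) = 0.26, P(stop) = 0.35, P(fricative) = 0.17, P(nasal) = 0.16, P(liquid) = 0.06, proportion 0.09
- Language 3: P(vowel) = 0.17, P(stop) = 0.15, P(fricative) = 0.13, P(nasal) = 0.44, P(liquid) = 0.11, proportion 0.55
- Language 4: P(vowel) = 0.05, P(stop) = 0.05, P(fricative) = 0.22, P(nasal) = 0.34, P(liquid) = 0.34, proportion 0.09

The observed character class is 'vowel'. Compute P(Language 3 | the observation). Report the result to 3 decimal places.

Posterior ∝ prior × likelihood, so P(k | x) ∝ w_k f_k(x); normalise over all components.
Categorical probabilities:
  p_1 = P(vowel | comp) = 0.23
  p_2 = P(vowel | comp) = 0.26
  p_3 = P(vowel | comp) = 0.17
  p_4 = P(vowel | comp) = 0.05
Multiply by the mixture weights:
  w_1·p_1 = 0.27 × 0.23 = 0.0621
  w_2·p_2 = 0.09 × 0.26 = 0.0234
  w_3·p_3 = 0.55 × 0.17 = 0.0935
  w_4·p_4 = 0.09 × 0.05 = 0.0045
Denominator: 0.0621 + 0.0234 + 0.0935 + 0.0045 = 0.1835
So the posterior for Language 3 is 0.0935 / 0.1835 ≈ 0.510.

0.510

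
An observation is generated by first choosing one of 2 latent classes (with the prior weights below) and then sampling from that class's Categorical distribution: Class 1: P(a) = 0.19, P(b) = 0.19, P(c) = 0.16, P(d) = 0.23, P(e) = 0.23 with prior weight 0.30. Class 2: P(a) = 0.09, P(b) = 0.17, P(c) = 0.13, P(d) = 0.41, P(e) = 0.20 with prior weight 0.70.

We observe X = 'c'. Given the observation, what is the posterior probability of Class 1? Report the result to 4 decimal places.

0.3453

Posterior ∝ prior × likelihood, so P(k | x) ∝ π_k f_k(x); normalise over all components.
Categorical probabilities:
  L_1 = P(c | comp) = 0.16
  L_2 = P(c | comp) = 0.13
Multiply by the mixture weights:
  π_1·L_1 = 0.30 × 0.16 = 0.048
  π_2·L_2 = 0.70 × 0.13 = 0.091
Evidence: 0.048 + 0.091 = 0.139
So the posterior for Class 1 is 0.048 / 0.139 ≈ 0.3453.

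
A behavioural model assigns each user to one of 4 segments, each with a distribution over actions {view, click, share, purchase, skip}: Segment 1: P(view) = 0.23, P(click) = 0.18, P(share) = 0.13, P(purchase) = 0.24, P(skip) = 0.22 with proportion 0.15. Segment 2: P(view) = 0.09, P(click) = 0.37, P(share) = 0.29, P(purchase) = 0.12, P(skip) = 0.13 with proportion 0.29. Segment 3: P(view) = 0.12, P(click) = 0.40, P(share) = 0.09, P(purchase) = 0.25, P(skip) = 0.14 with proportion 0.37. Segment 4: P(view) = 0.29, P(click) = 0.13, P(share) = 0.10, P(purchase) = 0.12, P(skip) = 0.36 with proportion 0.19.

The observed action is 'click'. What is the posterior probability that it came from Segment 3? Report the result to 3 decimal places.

0.482

Posterior ∝ prior × likelihood, so P(k | x) ∝ w_k f_k(x); normalise over all components.
Evaluate each component's likelihood at the observed value:
  p_1 = 0.18
  p_2 = 0.37
  p_3 = 0.4
  p_4 = 0.13
Multiply by the mixture weights:
  w_1·p_1 = 0.15 × 0.18 = 0.027
  w_2·p_2 = 0.29 × 0.37 = 0.1073
  w_3·p_3 = 0.37 × 0.4 = 0.148
  w_4·p_4 = 0.19 × 0.13 = 0.0247
Evidence: 0.027 + 0.1073 + 0.148 + 0.0247 = 0.307
P(Segment 3 | 'click') ≈ 0.482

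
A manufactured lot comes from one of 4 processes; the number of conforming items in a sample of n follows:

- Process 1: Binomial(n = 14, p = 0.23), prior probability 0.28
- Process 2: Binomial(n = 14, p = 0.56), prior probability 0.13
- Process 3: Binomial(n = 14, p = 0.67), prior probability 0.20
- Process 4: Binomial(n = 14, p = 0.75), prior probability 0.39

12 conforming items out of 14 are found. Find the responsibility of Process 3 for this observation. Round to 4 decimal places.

0.1829

Posterior ∝ prior × likelihood, so P(k | x) ∝ P(Z=k) f_k(x); normalise over all components.
Evaluate each component's likelihood at the observed value:
  p_1 = C(14,12)·0.23^12·0.77^2 = 91·2.19146e-08·0.5929 = 1.18238e-06
  p_2 = C(14,12)·0.56^12·0.44^2 = 91·0.000951166·0.1936 = 0.0167573
  p_3 = C(14,12)·0.67^12·0.33^2 = 91·0.00818272·0.1089 = 0.0810899
  p_4 = C(14,12)·0.75^12·0.25^2 = 91·0.0316764·0.0625 = 0.180159
Multiply by the mixture weights:
  P(Z=1)·p_1 = 0.28 × 1.18238e-06 = 3.31066e-07
  P(Z=2)·p_2 = 0.13 × 0.0167573 = 0.00217844
  P(Z=3)·p_3 = 0.20 × 0.0810899 = 0.016218
  P(Z=4)·p_4 = 0.39 × 0.180159 = 0.0702621
Sum: 3.31066e-07 + 0.00217844 + 0.016218 + 0.0702621 = 0.0886589
Responsibility of Process 3: 0.016218 / 0.0886589 ≈ 0.1829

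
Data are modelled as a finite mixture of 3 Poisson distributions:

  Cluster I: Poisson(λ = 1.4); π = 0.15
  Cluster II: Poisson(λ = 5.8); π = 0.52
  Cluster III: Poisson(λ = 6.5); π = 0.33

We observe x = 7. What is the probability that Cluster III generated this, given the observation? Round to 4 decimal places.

0.4114

P(component k | x) = w_k·f_k(x) / marginal(x), where marginal(x) = Σ_j w_j·f_j(x).
Evaluate each component's likelihood at the observed value:
  f_I = 0.000515767
  f_II = 0.132635
  f_III = 0.146234
Weight by the priors:
  w_I·f_I = 0.15 × 0.000515767 = 7.7365e-05
  w_II·f_II = 0.52 × 0.132635 = 0.0689701
  w_III·f_III = 0.33 × 0.146234 = 0.0482573
Marginal: 7.7365e-05 + 0.0689701 + 0.0482573 = 0.117305
P(Cluster III | data) ≈ 0.4114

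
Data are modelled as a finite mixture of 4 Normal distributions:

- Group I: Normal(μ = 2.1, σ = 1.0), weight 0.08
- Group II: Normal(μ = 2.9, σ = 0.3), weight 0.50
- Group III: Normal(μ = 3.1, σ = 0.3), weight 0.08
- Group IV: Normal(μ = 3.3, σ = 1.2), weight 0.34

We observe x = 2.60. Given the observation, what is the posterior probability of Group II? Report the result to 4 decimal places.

0.7288

Apply Bayes' rule: the posterior for each component is proportional to its prior times its likelihood at x.
Normal densities:
  f_I = (1/(1.0·√(2π)))·exp(−(2.60−2.1)²/(2·1.0²)) = 0.398942·exp(-0.12500) = 0.352065
  f_II = (1/(0.3·√(2π)))·exp(−(2.60−2.9)²/(2·0.3²)) = 1.329808·exp(-0.50000) = 0.806569
  f_III = (1/(0.3·√(2π)))·exp(−(2.60−3.1)²/(2·0.3²)) = 1.329808·exp(-1.38889) = 0.33159
  f_IV = (1/(1.2·√(2π)))·exp(−(2.60−3.3)²/(2·1.2²)) = 0.332452·exp(-0.17014) = 0.280439
Weight by the priors:
  w_I·f_I = 0.08 × 0.352065 = 0.0281652
  w_II·f_II = 0.50 × 0.806569 = 0.403285
  w_III·f_III = 0.08 × 0.33159 = 0.0265272
  w_IV·f_IV = 0.34 × 0.280439 = 0.0953493
Normaliser: 0.0281652 + 0.403285 + 0.0265272 + 0.0953493 = 0.553326
P(Group II | x) = 0.403285 / 0.553326 ≈ 0.7288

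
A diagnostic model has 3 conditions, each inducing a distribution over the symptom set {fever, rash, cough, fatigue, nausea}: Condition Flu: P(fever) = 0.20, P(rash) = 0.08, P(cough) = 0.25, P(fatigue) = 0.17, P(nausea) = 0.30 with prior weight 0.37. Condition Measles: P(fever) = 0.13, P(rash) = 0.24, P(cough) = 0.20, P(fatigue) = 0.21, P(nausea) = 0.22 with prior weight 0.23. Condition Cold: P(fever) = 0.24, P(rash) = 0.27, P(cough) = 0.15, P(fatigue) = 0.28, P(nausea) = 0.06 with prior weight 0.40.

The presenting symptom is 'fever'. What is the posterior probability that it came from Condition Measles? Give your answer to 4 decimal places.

0.1496

Posterior ∝ prior × likelihood, so P(k | x) ∝ w_k f_k(x); normalise over all components.
Evaluate each component's likelihood at the observed value:
  L_Flu = P(fever | comp) = 0.20
  L_Measles = P(fever | comp) = 0.13
  L_Cold = P(fever | comp) = 0.24
Prior × likelihood for each component:
  w_Flu·L_Flu = 0.37 × 0.2 = 0.074
  w_Measles·L_Measles = 0.23 × 0.13 = 0.0299
  w_Cold·L_Cold = 0.40 × 0.24 = 0.096
Evidence: 0.074 + 0.0299 + 0.096 = 0.1999
P(Condition Measles | 'fever') ≈ 0.1496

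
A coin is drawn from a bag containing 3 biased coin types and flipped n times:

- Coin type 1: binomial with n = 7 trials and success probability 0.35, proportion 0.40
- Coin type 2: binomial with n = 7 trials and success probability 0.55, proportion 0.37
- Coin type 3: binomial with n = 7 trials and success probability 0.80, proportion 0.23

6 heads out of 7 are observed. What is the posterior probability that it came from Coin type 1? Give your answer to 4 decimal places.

Posterior ∝ prior × likelihood, so P(k | x) ∝ π_k f_k(x); normalise over all components.
Evaluate each component's likelihood at the observed value:
  f_1 = 0.00836411
  f_2 = 0.087194
  f_3 = 0.367002
Weight by the priors:
  π_1·f_1 = 0.40 × 0.00836411 = 0.00334564
  π_2·f_2 = 0.37 × 0.087194 = 0.0322618
  π_3·f_3 = 0.23 × 0.367002 = 0.0844104
Normaliser: 0.00334564 + 0.0322618 + 0.0844104 = 0.120018
Responsibility of Coin type 1: 0.00334564 / 0.120018 ≈ 0.0279

0.0279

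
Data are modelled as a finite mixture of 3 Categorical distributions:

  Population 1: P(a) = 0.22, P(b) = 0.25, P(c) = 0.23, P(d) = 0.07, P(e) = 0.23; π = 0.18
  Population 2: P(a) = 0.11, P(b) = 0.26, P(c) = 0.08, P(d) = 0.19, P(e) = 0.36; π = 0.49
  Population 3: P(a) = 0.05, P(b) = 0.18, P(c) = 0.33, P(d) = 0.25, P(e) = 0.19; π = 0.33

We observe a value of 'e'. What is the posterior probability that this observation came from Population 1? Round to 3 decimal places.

The responsibility of component k is π_k f_k(x) divided by Σ_j π_j f_j(x).
Categorical probabilities:
  f_1 = 0.23
  f_2 = 0.36
  f_3 = 0.19
Weight by the priors:
  π_1·f_1 = 0.18 × 0.23 = 0.0414
  π_2·f_2 = 0.49 × 0.36 = 0.1764
  π_3·f_3 = 0.33 × 0.19 = 0.0627
Evidence: 0.0414 + 0.1764 + 0.0627 = 0.2805
Responsibility of Population 1: 0.0414 / 0.2805 ≈ 0.148

0.148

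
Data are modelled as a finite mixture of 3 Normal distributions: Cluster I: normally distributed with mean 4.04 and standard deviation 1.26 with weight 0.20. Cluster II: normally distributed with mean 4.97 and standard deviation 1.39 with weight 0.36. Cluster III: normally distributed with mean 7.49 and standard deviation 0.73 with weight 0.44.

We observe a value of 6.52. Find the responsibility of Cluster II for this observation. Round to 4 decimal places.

0.3382

Apply Bayes' rule: the posterior for each component is proportional to its prior times its likelihood at x.
Evaluate each component's likelihood at the observed value:
  L_I = 0.0456358
  L_II = 0.154127
  L_III = 0.226041
Multiply by the mixture weights:
  w_I·L_I = 0.20 × 0.0456358 = 0.00912717
  w_II·L_II = 0.36 × 0.154127 = 0.0554859
  w_III·L_III = 0.44 × 0.226041 = 0.099458
Denominator: 0.00912717 + 0.0554859 + 0.099458 = 0.164071
Responsibility of Cluster II: 0.0554859 / 0.164071 ≈ 0.3382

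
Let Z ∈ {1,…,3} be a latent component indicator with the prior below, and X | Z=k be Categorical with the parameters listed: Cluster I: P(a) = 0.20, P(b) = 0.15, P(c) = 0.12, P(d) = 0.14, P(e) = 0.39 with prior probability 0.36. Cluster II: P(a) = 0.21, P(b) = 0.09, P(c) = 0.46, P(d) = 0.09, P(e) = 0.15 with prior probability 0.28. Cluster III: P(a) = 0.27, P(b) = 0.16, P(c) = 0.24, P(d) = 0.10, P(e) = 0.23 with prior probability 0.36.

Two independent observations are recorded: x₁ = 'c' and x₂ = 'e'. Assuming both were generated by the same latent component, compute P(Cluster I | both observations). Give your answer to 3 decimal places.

0.301

P(component k | x) = P(Z=k)·f_k(x) / marginal(x), where marginal(x) = Σ_j P(Z=j)·f_j(x).
Since both observations come from the same component, the likelihood for component k is f_k(x₁)·f_k(x₂).
  f_I = [P(c | comp) = 0.12] × [0.39] = 0.0468
  f_II = [P(c | comp) = 0.46] × [0.15] = 0.069
  f_III = [P(c | comp) = 0.24] × [0.23] = 0.0552
Unnormalised posteriors:
  P(Z=I)·f_I = 0.36 × 0.0468 = 0.016848
  P(Z=II)·f_II = 0.28 × 0.069 = 0.01932
  P(Z=III)·f_III = 0.36 × 0.0552 = 0.019872
Normaliser: 0.016848 + 0.01932 + 0.019872 = 0.05604
P(Cluster I | data) = 0.016848 / 0.05604 ≈ 0.301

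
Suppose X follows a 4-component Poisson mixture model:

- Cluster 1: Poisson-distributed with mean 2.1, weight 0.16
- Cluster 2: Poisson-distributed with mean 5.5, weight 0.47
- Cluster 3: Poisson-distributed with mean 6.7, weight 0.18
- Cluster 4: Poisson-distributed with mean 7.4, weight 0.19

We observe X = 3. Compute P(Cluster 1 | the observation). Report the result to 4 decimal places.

0.2952

P(component k | x) = P(Z=k)·f_k(x) / marginal(x), where marginal(x) = Σ_j P(Z=j)·f_j(x).
Component likelihoods at x = 3:
  L_1 = e^(−2.1)·2.1^3/3! = 0.189011
  L_2 = e^(−5.5)·5.5^3/3! = 0.113323
  L_3 = e^(−6.7)·6.7^3/3! = 0.0617021
  L_4 = e^(−7.4)·7.4^3/3! = 0.0412824
Unnormalised posteriors:
  P(Z=1)·L_1 = 0.16 × 0.189011 = 0.0302418
  P(Z=2)·L_2 = 0.47 × 0.113323 = 0.0532617
  P(Z=3)·L_3 = 0.18 × 0.0617021 = 0.0111064
  P(Z=4)·L_4 = 0.19 × 0.0412824 = 0.00784365
Marginal: 0.0302418 + 0.0532617 + 0.0111064 + 0.00784365 = 0.102454
Responsibility of Cluster 1: 0.0302418 / 0.102454 ≈ 0.2952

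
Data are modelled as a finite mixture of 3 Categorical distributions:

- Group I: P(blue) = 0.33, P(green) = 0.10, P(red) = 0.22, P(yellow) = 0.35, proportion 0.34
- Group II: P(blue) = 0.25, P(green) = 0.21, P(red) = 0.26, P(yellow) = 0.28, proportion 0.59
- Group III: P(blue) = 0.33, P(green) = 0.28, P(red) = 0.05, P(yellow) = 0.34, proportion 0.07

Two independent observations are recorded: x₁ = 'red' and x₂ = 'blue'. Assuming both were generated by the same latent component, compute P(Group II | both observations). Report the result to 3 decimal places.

Posterior ∝ prior × likelihood, so P(k | x) ∝ π_k f_k(x); normalise over all components.
Since both observations come from the same component, the likelihood for component k is f_k(x₁)·f_k(x₂).
  f_I = [0.22] × [0.33] = 0.0726
  f_II = [0.26] × [0.25] = 0.065
  f_III = [0.05] × [0.33] = 0.0165
Multiply by the mixture weights:
  π_I·f_I = 0.34 × 0.0726 = 0.024684
  π_II·f_II = 0.59 × 0.065 = 0.03835
  π_III·f_III = 0.07 × 0.0165 = 0.001155
Sum: 0.024684 + 0.03835 + 0.001155 = 0.064189
P(Group II | x₁,x₂) ≈ 0.597

0.597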